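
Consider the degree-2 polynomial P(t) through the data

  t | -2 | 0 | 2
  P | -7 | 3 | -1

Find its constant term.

L_0(t) = t(t - 2) / [8] = (1/8)t^2 - (1/4)t
L_1(t) = (t + 2)(t - 2) / [-4] = -(1/4)t^2 + 1
L_2(t) = (t + 2)t / [8] = (1/8)t^2 + (1/4)t
P(t) = (-7)·L_0 + 3·L_1 + (-1)·L_2
Only the constant term is needed; take it from each L_i and combine:
(-7)·(0) + 3·(1) + (-1)·(0) = 3

3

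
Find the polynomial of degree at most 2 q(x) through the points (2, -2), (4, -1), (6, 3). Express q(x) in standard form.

Build the Lagrange basis polynomials:
L_0(x) = (x - 4)(x - 6) / [8] = (1/8)x^2 - (5/4)x + 3
L_1(x) = (x - 2)(x - 6) / [-4] = -(1/4)x^2 + 2x - 3
L_2(x) = (x - 2)(x - 4) / [8] = (1/8)x^2 - (3/4)x + 1
q(x) = (-2)·L_0 + (-1)·L_1 + 3·L_2
  (-2)·L_0(x) = -(1/4)x^2 + (5/2)x - 6
  (-1)·L_1(x) = (1/4)x^2 - 2x + 3
  3·L_2(x) = (3/8)x^2 - (9/4)x + 3
Adding term by term: (3/8)x^2 - (7/4)x

q(x) = (3/8)x^2 - (7/4)x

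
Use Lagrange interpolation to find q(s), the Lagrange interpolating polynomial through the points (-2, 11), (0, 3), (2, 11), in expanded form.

q(s) = 2s^2 + 3

L_0(s) = s(s - 2) / [8] = (1/8)s^2 - (1/4)s
L_1(s) = (s + 2)(s - 2) / [-4] = -(1/4)s^2 + 1
L_2(s) = (s + 2)s / [8] = (1/8)s^2 + (1/4)s
q(s) = 11·L_0 + 3·L_1 + 11·L_2
  11·L_0(s) = (11/8)s^2 - (11/4)s
  3·L_1(s) = -(3/4)s^2 + 3
  11·L_2(s) = (11/8)s^2 + (11/4)s
Adding term by term: 2s^2 + 3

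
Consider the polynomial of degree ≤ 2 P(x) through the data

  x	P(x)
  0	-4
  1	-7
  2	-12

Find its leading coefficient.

-1

Build the Lagrange basis polynomials:
L_0(x) = (x - 1)(x - 2) / [2] = (1/2)x^2 - (3/2)x + 1
L_1(x) = x(x - 2) / [-1] = -x^2 + 2x
L_2(x) = x(x - 1) / [2] = (1/2)x^2 - (1/2)x
P(x) = (-4)·L_0 + (-7)·L_1 + (-12)·L_2
Only the coefficient of x^2 is needed; take it from each L_i and combine:
(-4)·(1/2) + (-7)·(-1) + (-12)·(1/2) = -1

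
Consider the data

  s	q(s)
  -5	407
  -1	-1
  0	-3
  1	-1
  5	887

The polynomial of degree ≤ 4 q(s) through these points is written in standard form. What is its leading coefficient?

The leading coefficient equals the top divided difference q[-5,-1,0,1,5].
q[-5,-1] = (-1 - 407) / (-1 - (-5)) = -102
q[-1,0] = (-3 - (-1)) / (0 - (-1)) = -2
q[0,1] = (-1 - (-3)) / (1 - 0) = 2
q[1,5] = (887 - (-1)) / (5 - 1) = 222
q[-5,-1,0] = (-2 - (-102)) / (0 - (-5)) = 20
q[-1,0,1] = (2 - (-2)) / (1 - (-1)) = 2
q[0,1,5] = (222 - 2) / (5 - 0) = 44
q[-5,-1,0,1] = (2 - 20) / (1 - (-5)) = -3
q[-1,0,1,5] = (44 - 2) / (5 - (-1)) = 7
q[-5,-1,0,1,5] = (7 - (-3)) / (5 - (-5)) = 1

1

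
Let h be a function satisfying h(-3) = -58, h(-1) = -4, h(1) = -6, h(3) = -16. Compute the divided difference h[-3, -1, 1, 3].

1

h[-3,-1] = (-4 - (-58)) / (-1 - (-3)) = 27
h[-1,1] = (-6 - (-4)) / (1 - (-1)) = -1
h[1,3] = (-16 - (-6)) / (3 - 1) = -5
h[-3,-1,1] = (-1 - 27) / (1 - (-3)) = -7
h[-1,1,3] = (-5 - (-1)) / (3 - (-1)) = -1
h[-3,-1,1,3] = (-1 - (-7)) / (3 - (-3)) = 1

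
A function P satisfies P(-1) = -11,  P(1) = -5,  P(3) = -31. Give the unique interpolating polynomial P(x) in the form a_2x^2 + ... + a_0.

P(x) = -4x^2 + 3x - 4

Build the Lagrange basis polynomials:
L_0(x) = (x - 1)(x - 3) / [8] = (1/8)x^2 - (1/2)x + 3/8
L_1(x) = (x + 1)(x - 3) / [-4] = -(1/4)x^2 + (1/2)x + 3/4
L_2(x) = (x + 1)(x - 1) / [8] = (1/8)x^2 - 1/8
P(x) = (-11)·L_0 + (-5)·L_1 + (-31)·L_2
  (-11)·L_0(x) = -(11/8)x^2 + (11/2)x - 33/8
  (-5)·L_1(x) = (5/4)x^2 - (5/2)x - 15/4
  (-31)·L_2(x) = -(31/8)x^2 + 31/8
Adding term by term: -4x^2 + 3x - 4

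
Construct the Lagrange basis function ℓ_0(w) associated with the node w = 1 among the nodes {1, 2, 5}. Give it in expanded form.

ℓ_0(w) = (w - 2)(w - 5) / [(-1)·(-4)]
       = (w^2 - 7w + 10) / (4)

ℓ_0(w) = (1/4)w^2 - (7/4)w + 5/2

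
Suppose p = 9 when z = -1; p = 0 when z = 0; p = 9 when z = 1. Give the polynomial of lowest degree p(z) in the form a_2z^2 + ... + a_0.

Build the Lagrange basis polynomials:
L_0(z) = z(z - 1) / [2] = (1/2)z^2 - (1/2)z
L_1(z) = (z + 1)(z - 1) / [-1] = -z^2 + 1
L_2(z) = (z + 1)z / [2] = (1/2)z^2 + (1/2)z
p(z) = 9·L_0 + 0·L_1 + 9·L_2
  9·L_0(z) = (9/2)z^2 - (9/2)z
  0·L_1(z) = 0
  9·L_2(z) = (9/2)z^2 + (9/2)z
Adding term by term: 9z^2

p(z) = 9z^2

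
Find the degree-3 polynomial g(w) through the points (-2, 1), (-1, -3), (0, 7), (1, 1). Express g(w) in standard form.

L_0(w) = (w + 1)w(w - 1) / [-6] = -(1/6)w^3 + (1/6)w
L_1(w) = (w + 2)w(w - 1) / [2] = (1/2)w^3 + (1/2)w^2 - w
L_2(w) = (w + 2)(w + 1)(w - 1) / [-2] = -(1/2)w^3 - w^2 + (1/2)w + 1
L_3(w) = (w + 2)(w + 1)w / [6] = (1/6)w^3 + (1/2)w^2 + (1/3)w
g(w) = 1·L_0 + (-3)·L_1 + 7·L_2 + 1·L_3
  1·L_0(w) = -(1/6)w^3 + (1/6)w
  (-3)·L_1(w) = -(3/2)w^3 - (3/2)w^2 + 3w
  7·L_2(w) = -(7/2)w^3 - 7w^2 + (7/2)w + 7
  1·L_3(w) = (1/6)w^3 + (1/2)w^2 + (1/3)w
Adding term by term: -5w^3 - 8w^2 + 7w + 7

g(w) = -5w^3 - 8w^2 + 7w + 7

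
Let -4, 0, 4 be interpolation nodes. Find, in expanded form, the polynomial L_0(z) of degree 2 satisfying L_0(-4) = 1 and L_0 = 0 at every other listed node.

L_0(z) = z(z - 4) / [(-4)·(-8)]
       = (z^2 - 4z) / (32)

L_0(z) = (1/32)z^2 - (1/8)z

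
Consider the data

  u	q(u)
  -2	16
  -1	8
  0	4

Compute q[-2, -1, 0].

q[-2,-1] = (8 - 16) / (-1 - (-2)) = -8
q[-1,0] = (4 - 8) / (0 - (-1)) = -4
q[-2,-1,0] = (-4 - (-8)) / (0 - (-2)) = 2

2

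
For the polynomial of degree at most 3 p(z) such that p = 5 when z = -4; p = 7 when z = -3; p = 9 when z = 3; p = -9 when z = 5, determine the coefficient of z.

53/42

Build the Lagrange basis polynomials:
L_0(z) = (z + 3)(z - 3)(z - 5) / [-63] = -(1/63)z^3 + (5/63)z^2 + (1/7)z - 5/7
L_1(z) = (z + 4)(z - 3)(z - 5) / [48] = (1/48)z^3 - (1/12)z^2 - (17/48)z + 5/4
L_2(z) = (z + 4)(z + 3)(z - 5) / [-84] = -(1/84)z^3 - (1/42)z^2 + (23/84)z + 5/7
L_3(z) = (z + 4)(z + 3)(z - 3) / [144] = (1/144)z^3 + (1/36)z^2 - (1/16)z - 1/4
p(z) = 5·L_0 + 7·L_1 + 9·L_2 + (-9)·L_3
Only the coefficient of z is needed; take it from each L_i and combine:
5·(1/7) + 7·(-17/48) + 9·(23/84) + (-9)·(-1/16) = 53/42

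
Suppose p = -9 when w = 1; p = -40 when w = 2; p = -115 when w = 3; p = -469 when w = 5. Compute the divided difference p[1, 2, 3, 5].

-3

p[1,2] = (-40 - (-9)) / (2 - 1) = -31
p[2,3] = (-115 - (-40)) / (3 - 2) = -75
p[3,5] = (-469 - (-115)) / (5 - 3) = -177
p[1,2,3] = (-75 - (-31)) / (3 - 1) = -22
p[2,3,5] = (-177 - (-75)) / (5 - 2) = -34
p[1,2,3,5] = (-34 - (-22)) / (5 - 1) = -3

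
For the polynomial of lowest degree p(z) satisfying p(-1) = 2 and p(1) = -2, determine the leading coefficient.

The leading coefficient equals the top divided difference p[-1,1].
p[-1,1] = (-2 - 2) / (1 - (-1)) = -2

-2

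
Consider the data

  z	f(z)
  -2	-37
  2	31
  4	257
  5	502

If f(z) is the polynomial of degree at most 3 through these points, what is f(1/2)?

Evaluate each Lagrange basis at z = 1/2:
L_0(1/2) = (-3/2)·(-7/2)·(-9/2)/[(-4)·(-6)·(-7)] = 9/64
L_1(1/2) = (5/2)·(-7/2)·(-9/2)/[(4)·(-2)·(-3)] = 105/64
L_2(1/2) = (5/2)·(-3/2)·(-9/2)/[(6)·(2)·(-1)] = -45/32
L_3(1/2) = (5/2)·(-3/2)·(-7/2)/[(7)·(3)·(1)] = 5/8
Sum: (-37)·(9/64) + 31·(105/64) + 257·(-45/32) + 502·(5/8) = -2

-2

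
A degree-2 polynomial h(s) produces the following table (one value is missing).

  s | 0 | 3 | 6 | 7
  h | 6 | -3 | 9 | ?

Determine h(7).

53/3

The 3 known values determine h uniquely (degree ≤ 2).
Evaluate each Lagrange basis at s = 7:
L_0(7) = (4)·(1)/[(-3)·(-6)] = 2/9
L_1(7) = (7)·(1)/[(3)·(-3)] = -7/9
L_2(7) = (7)·(4)/[(6)·(3)] = 14/9
Sum: 6·(2/9) + (-3)·(-7/9) + 9·(14/9) = 53/3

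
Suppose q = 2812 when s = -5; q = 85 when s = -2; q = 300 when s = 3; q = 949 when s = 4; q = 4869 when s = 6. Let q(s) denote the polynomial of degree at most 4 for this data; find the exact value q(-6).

Using Newton's divided-difference form:
q[-5,-2] = (85 - 2812) / (-2 - (-5)) = -909
q[-2,3] = (300 - 85) / (3 - (-2)) = 43
q[3,4] = (949 - 300) / (4 - 3) = 649
q[4,6] = (4869 - 949) / (6 - 4) = 1960
q[-5,-2,3] = (43 - (-909)) / (3 - (-5)) = 119
q[-2,3,4] = (649 - 43) / (4 - (-2)) = 101
q[3,4,6] = (1960 - 649) / (6 - 3) = 437
q[-5,-2,3,4] = (101 - 119) / (4 - (-5)) = -2
q[-2,3,4,6] = (437 - 101) / (6 - (-2)) = 42
q[-5,-2,3,4,6] = (42 - (-2)) / (6 - (-5)) = 4
q(-6) = 2812 + (-909)·(-1) + 119·(-1)·(-4) + (-2)·(-1)·(-4)·(-9) + 4·(-1)·(-4)·(-9)·(-10) = 5709

5709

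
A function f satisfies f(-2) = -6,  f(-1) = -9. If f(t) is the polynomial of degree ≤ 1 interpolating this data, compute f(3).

L_0(3) = (4)/[(-1)] = -4
L_1(3) = (5)/[(1)] = 5
Sum: (-6)·(-4) + (-9)·(5) = -21

-21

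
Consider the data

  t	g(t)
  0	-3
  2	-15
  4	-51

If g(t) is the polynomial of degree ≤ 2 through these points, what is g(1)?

-6

Evaluate each Lagrange basis at t = 1:
L_0(1) = (-1)·(-3)/[(-2)·(-4)] = 3/8
L_1(1) = (1)·(-3)/[(2)·(-2)] = 3/4
L_2(1) = (1)·(-1)/[(4)·(2)] = -1/8
Sum: (-3)·(3/8) + (-15)·(3/4) + (-51)·(-1/8) = -6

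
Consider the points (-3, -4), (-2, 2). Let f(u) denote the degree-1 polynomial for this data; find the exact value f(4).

Evaluate each Lagrange basis at u = 4:
L_0(4) = (6)/[(-1)] = -6
L_1(4) = (7)/[(1)] = 7
Sum: (-4)·(-6) + 2·(7) = 38

38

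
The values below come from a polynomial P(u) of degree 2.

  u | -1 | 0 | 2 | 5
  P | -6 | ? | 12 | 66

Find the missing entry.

-4

The 3 known values determine P uniquely (degree ≤ 2).
Evaluate each Lagrange basis at u = 0:
L_0(0) = (-2)·(-5)/[(-3)·(-6)] = 5/9
L_1(0) = (1)·(-5)/[(3)·(-3)] = 5/9
L_2(0) = (1)·(-2)/[(6)·(3)] = -1/9
Sum: (-6)·(5/9) + 12·(5/9) + 66·(-1/9) = -4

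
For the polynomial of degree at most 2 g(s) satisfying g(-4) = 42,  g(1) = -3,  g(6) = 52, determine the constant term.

L_0(s) = (s - 1)(s - 6) / [50] = (1/50)s^2 - (7/50)s + 3/25
L_1(s) = (s + 4)(s - 6) / [-25] = -(1/25)s^2 + (2/25)s + 24/25
L_2(s) = (s + 4)(s - 1) / [50] = (1/50)s^2 + (3/50)s - 2/25
g(s) = 42·L_0 + (-3)·L_1 + 52·L_2
Only the constant term is needed; take it from each L_i and combine:
42·(3/25) + (-3)·(24/25) + 52·(-2/25) = -2

-2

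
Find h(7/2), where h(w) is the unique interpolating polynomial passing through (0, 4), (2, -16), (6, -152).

-52

Using Newton's divided-difference form:
h[0,2] = (-16 - 4) / (2 - 0) = -10
h[2,6] = (-152 - (-16)) / (6 - 2) = -34
h[0,2,6] = (-34 - (-10)) / (6 - 0) = -4
h(7/2) = 4 + (-10)·(7/2) + (-4)·(7/2)·(3/2) = -52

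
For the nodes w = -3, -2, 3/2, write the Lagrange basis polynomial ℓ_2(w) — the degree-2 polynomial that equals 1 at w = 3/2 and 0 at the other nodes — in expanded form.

ℓ_2(w) = (4/63)w^2 + (20/63)w + 8/21

ℓ_2(w) = (w + 3)(w + 2) / [(9/2)·(7/2)]
       = (w^2 + 5w + 6) / (63/4)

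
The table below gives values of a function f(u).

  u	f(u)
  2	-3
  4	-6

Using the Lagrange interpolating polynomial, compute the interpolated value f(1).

-3/2

L_0(1) = (-3)/[(-2)] = 3/2
L_1(1) = (-1)/[(2)] = -1/2
Sum: (-3)·(3/2) + (-6)·(-1/2) = -3/2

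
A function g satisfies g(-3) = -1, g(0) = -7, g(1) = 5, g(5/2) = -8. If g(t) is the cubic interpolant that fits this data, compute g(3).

-1486/55

L_0(3) = (3)·(2)·(1/2)/[(-3)·(-4)·(-11/2)] = -1/22
L_1(3) = (6)·(2)·(1/2)/[(3)·(-1)·(-5/2)] = 4/5
L_2(3) = (6)·(3)·(1/2)/[(4)·(1)·(-3/2)] = -3/2
L_3(3) = (6)·(3)·(2)/[(11/2)·(5/2)·(3/2)] = 96/55
Sum: (-1)·(-1/22) + (-7)·(4/5) + 5·(-3/2) + (-8)·(96/55) = -1486/55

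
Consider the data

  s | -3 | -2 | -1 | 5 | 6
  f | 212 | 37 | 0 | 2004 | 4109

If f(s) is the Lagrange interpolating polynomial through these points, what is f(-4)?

Evaluate each Lagrange basis at s = -4:
L_0(-4) = (-2)·(-3)·(-9)·(-10)/[(-1)·(-2)·(-8)·(-9)] = 15/4
L_1(-4) = (-1)·(-3)·(-9)·(-10)/[(1)·(-1)·(-7)·(-8)] = -135/28
L_2(-4) = (-1)·(-2)·(-9)·(-10)/[(2)·(1)·(-6)·(-7)] = 15/7
L_3(-4) = (-1)·(-2)·(-3)·(-10)/[(8)·(7)·(6)·(-1)] = -5/28
L_4(-4) = (-1)·(-2)·(-3)·(-9)/[(9)·(8)·(7)·(1)] = 3/28
Sum: 212·(15/4) + 37·(-135/28) + 0 + 2004·(-5/28) + 4109·(3/28) = 699

699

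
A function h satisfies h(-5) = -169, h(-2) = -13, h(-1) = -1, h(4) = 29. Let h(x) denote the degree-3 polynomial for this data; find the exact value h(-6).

-281

L_0(-6) = (-4)·(-5)·(-10)/[(-3)·(-4)·(-9)] = 50/27
L_1(-6) = (-1)·(-5)·(-10)/[(3)·(-1)·(-6)] = -25/9
L_2(-6) = (-1)·(-4)·(-10)/[(4)·(1)·(-5)] = 2
L_3(-6) = (-1)·(-4)·(-5)/[(9)·(6)·(5)] = -2/27
Sum: (-169)·(50/27) + (-13)·(-25/9) + (-1)·(2) + 29·(-2/27) = -281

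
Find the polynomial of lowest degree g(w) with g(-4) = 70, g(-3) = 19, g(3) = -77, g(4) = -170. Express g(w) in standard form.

L_0(w) = (w + 3)(w - 3)(w - 4) / [-56] = -(1/56)w^3 + (1/14)w^2 + (9/56)w - 9/14
L_1(w) = (w + 4)(w - 3)(w - 4) / [42] = (1/42)w^3 - (1/14)w^2 - (8/21)w + 8/7
L_2(w) = (w + 4)(w + 3)(w - 4) / [-42] = -(1/42)w^3 - (1/14)w^2 + (8/21)w + 8/7
L_3(w) = (w + 4)(w + 3)(w - 3) / [56] = (1/56)w^3 + (1/14)w^2 - (9/56)w - 9/14
g(w) = 70·L_0 + 19·L_1 + (-77)·L_2 + (-170)·L_3
  70·L_0(w) = -(5/4)w^3 + 5w^2 + (45/4)w - 45
  19·L_1(w) = (19/42)w^3 - (19/14)w^2 - (152/21)w + 152/7
  (-77)·L_2(w) = (11/6)w^3 + (11/2)w^2 - (88/3)w - 88
  (-170)·L_3(w) = -(85/28)w^3 - (85/7)w^2 + (765/28)w + 765/7
Adding term by term: -2w^3 - 3w^2 + 2w - 2

g(w) = -2w^3 - 3w^2 + 2w - 2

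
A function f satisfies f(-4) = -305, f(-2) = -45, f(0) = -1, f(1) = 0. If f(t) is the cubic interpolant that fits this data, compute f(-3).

-136

L_0(-3) = (-1)·(-3)·(-4)/[(-2)·(-4)·(-5)] = 3/10
L_1(-3) = (1)·(-3)·(-4)/[(2)·(-2)·(-3)] = 1
L_2(-3) = (1)·(-1)·(-4)/[(4)·(2)·(-1)] = -1/2
L_3(-3) = (1)·(-1)·(-3)/[(5)·(3)·(1)] = 1/5
Sum: (-305)·(3/10) + (-45)·(1) + (-1)·(-1/2) + 0 = -136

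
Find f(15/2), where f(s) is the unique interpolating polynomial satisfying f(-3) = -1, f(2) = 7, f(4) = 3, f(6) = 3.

2131/240

Evaluate each Lagrange basis at s = 15/2:
L_0(15/2) = (11/2)·(7/2)·(3/2)/[(-5)·(-7)·(-9)] = -11/120
L_1(15/2) = (21/2)·(7/2)·(3/2)/[(5)·(-2)·(-4)] = 441/320
L_2(15/2) = (21/2)·(11/2)·(3/2)/[(7)·(2)·(-2)] = -99/32
L_3(15/2) = (21/2)·(11/2)·(7/2)/[(9)·(4)·(2)] = 539/192
Sum: (-1)·(-11/120) + 7·(441/320) + 3·(-99/32) + 3·(539/192) = 2131/240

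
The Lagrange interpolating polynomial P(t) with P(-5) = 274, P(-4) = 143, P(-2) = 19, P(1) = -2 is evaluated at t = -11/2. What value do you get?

L_0(-11/2) = (-3/2)·(-7/2)·(-13/2)/[(-1)·(-3)·(-6)] = 91/48
L_1(-11/2) = (-1/2)·(-7/2)·(-13/2)/[(1)·(-2)·(-5)] = -91/80
L_2(-11/2) = (-1/2)·(-3/2)·(-13/2)/[(3)·(2)·(-3)] = 13/48
L_3(-11/2) = (-1/2)·(-3/2)·(-7/2)/[(6)·(5)·(3)] = -7/240
Sum: 274·(91/48) + 143·(-91/80) + 19·(13/48) + (-2)·(-7/240) = 362

362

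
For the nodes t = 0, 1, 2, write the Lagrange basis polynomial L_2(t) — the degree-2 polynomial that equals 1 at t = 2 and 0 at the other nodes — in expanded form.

L_2(t) = (1/2)t^2 - (1/2)t

L_2(t) = t(t - 1) / [(2)·(1)]
       = (t^2 - t) / (2)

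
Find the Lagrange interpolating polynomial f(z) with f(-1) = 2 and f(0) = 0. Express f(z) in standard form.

Build the Lagrange basis polynomials:
L_0(z) = z / [-1] = -z
L_1(z) = (z + 1) / [1] = z + 1
f(z) = 2·L_0 + 0·L_1
  2·L_0(z) = -2z
  0·L_1(z) = 0
Adding term by term: -2z

f(z) = -2z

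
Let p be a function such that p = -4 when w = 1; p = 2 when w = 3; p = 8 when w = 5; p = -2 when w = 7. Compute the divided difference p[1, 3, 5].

p[1,3] = (2 - (-4)) / (3 - 1) = 3
p[3,5] = (8 - 2) / (5 - 3) = 3
p[1,3,5] = (3 - 3) / (5 - 1) = 0

0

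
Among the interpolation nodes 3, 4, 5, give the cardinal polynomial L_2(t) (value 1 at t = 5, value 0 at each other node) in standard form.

L_2(t) = (t - 3)(t - 4) / [(2)·(1)]
       = (t^2 - 7t + 12) / (2)

L_2(t) = (1/2)t^2 - (7/2)t + 6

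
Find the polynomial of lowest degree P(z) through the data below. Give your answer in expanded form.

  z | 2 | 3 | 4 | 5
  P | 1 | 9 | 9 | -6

P(z) = -(7/6)z^3 + (13/2)z^2 - (7/3)z - 11

L_0(z) = (z - 3)(z - 4)(z - 5) / [-6] = -(1/6)z^3 + 2z^2 - (47/6)z + 10
L_1(z) = (z - 2)(z - 4)(z - 5) / [2] = (1/2)z^3 - (11/2)z^2 + 19z - 20
L_2(z) = (z - 2)(z - 3)(z - 5) / [-2] = -(1/2)z^3 + 5z^2 - (31/2)z + 15
L_3(z) = (z - 2)(z - 3)(z - 4) / [6] = (1/6)z^3 - (3/2)z^2 + (13/3)z - 4
P(z) = 1·L_0 + 9·L_1 + 9·L_2 + (-6)·L_3
  1·L_0(z) = -(1/6)z^3 + 2z^2 - (47/6)z + 10
  9·L_1(z) = (9/2)z^3 - (99/2)z^2 + 171z - 180
  9·L_2(z) = -(9/2)z^3 + 45z^2 - (279/2)z + 135
  (-6)·L_3(z) = -z^3 + 9z^2 - 26z + 24
Adding term by term: -(7/6)z^3 + (13/2)z^2 - (7/3)z - 11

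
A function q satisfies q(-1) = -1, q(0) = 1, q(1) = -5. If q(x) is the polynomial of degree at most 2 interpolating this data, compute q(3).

-41

Using Newton's divided-difference form:
q[-1,0] = (1 - (-1)) / (0 - (-1)) = 2
q[0,1] = (-5 - 1) / (1 - 0) = -6
q[-1,0,1] = (-6 - 2) / (1 - (-1)) = -4
q(3) = -1 + 2·(4) + (-4)·(4)·(3) = -41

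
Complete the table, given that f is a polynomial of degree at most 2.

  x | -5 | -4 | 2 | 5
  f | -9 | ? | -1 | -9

-39/7

The 3 known values determine f uniquely (degree ≤ 2).
L_0(-4) = (-6)·(-9)/[(-7)·(-10)] = 27/35
L_1(-4) = (1)·(-9)/[(7)·(-3)] = 3/7
L_2(-4) = (1)·(-6)/[(10)·(3)] = -1/5
Sum: (-9)·(27/35) + (-1)·(3/7) + (-9)·(-1/5) = -39/7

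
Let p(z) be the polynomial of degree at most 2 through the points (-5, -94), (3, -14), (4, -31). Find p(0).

1

L_0(0) = (-3)·(-4)/[(-8)·(-9)] = 1/6
L_1(0) = (5)·(-4)/[(8)·(-1)] = 5/2
L_2(0) = (5)·(-3)/[(9)·(1)] = -5/3
Sum: (-94)·(1/6) + (-14)·(5/2) + (-31)·(-5/3) = 1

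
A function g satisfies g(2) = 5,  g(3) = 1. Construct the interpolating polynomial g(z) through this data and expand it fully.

g(z) = -4z + 13

Build the Lagrange basis polynomials:
L_0(z) = (z - 3) / [-1] = -z + 3
L_1(z) = (z - 2) / [1] = z - 2
g(z) = 5·L_0 + 1·L_1
  5·L_0(z) = -5z + 15
  1·L_1(z) = z - 2
Adding term by term: -4z + 13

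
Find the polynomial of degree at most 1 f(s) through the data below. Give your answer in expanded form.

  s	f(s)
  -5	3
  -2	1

Build the Lagrange basis polynomials:
L_0(s) = (s + 2) / [-3] = -(1/3)s - 2/3
L_1(s) = (s + 5) / [3] = (1/3)s + 5/3
f(s) = 3·L_0 + 1·L_1
  3·L_0(s) = -s - 2
  1·L_1(s) = (1/3)s + 5/3
Adding term by term: -(2/3)s - 1/3

f(s) = -(2/3)s - 1/3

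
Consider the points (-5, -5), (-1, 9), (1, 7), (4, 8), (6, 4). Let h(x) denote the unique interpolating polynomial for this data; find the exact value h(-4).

3340/693

Evaluate each Lagrange basis at x = -4:
L_0(-4) = (-3)·(-5)·(-8)·(-10)/[(-4)·(-6)·(-9)·(-11)] = 50/99
L_1(-4) = (1)·(-5)·(-8)·(-10)/[(4)·(-2)·(-5)·(-7)] = 10/7
L_2(-4) = (1)·(-3)·(-8)·(-10)/[(6)·(2)·(-3)·(-5)] = -4/3
L_3(-4) = (1)·(-3)·(-5)·(-10)/[(9)·(5)·(3)·(-2)] = 5/9
L_4(-4) = (1)·(-3)·(-5)·(-8)/[(11)·(7)·(5)·(2)] = -12/77
Sum: (-5)·(50/99) + 9·(10/7) + 7·(-4/3) + 8·(5/9) + 4·(-12/77) = 3340/693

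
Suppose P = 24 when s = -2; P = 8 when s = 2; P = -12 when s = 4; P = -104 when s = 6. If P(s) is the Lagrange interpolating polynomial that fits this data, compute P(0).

L_0(0) = (-2)·(-4)·(-6)/[(-4)·(-6)·(-8)] = 1/4
L_1(0) = (2)·(-4)·(-6)/[(4)·(-2)·(-4)] = 3/2
L_2(0) = (2)·(-2)·(-6)/[(6)·(2)·(-2)] = -1
L_3(0) = (2)·(-2)·(-4)/[(8)·(4)·(2)] = 1/4
Sum: 24·(1/4) + 8·(3/2) + (-12)·(-1) + (-104)·(1/4) = 4

4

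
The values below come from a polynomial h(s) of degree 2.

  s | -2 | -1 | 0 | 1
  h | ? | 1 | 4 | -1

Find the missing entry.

The 3 known values determine h uniquely (degree ≤ 2).
L_0(-2) = (-2)·(-3)/[(-1)·(-2)] = 3
L_1(-2) = (-1)·(-3)/[(1)·(-1)] = -3
L_2(-2) = (-1)·(-2)/[(2)·(1)] = 1
Sum: 1·(3) + 4·(-3) + (-1)·(1) = -10

-10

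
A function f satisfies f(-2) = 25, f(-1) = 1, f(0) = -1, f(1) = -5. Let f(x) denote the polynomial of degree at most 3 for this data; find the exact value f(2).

Evaluate each Lagrange basis at x = 2:
L_0(2) = (3)·(2)·(1)/[(-1)·(-2)·(-3)] = -1
L_1(2) = (4)·(2)·(1)/[(1)·(-1)·(-2)] = 4
L_2(2) = (4)·(3)·(1)/[(2)·(1)·(-1)] = -6
L_3(2) = (4)·(3)·(2)/[(3)·(2)·(1)] = 4
Sum: 25·(-1) + 1·(4) + (-1)·(-6) + (-5)·(4) = -35

-35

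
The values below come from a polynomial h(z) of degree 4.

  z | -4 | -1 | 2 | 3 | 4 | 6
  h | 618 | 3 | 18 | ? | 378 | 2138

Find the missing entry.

107

The 5 known values determine h uniquely (degree ≤ 4).
Evaluate each Lagrange basis at z = 3:
L_0(3) = (4)·(1)·(-1)·(-3)/[(-3)·(-6)·(-8)·(-10)] = 1/120
L_1(3) = (7)·(1)·(-1)·(-3)/[(3)·(-3)·(-5)·(-7)] = -1/15
L_2(3) = (7)·(4)·(-1)·(-3)/[(6)·(3)·(-2)·(-4)] = 7/12
L_3(3) = (7)·(4)·(1)·(-3)/[(8)·(5)·(2)·(-2)] = 21/40
L_4(3) = (7)·(4)·(1)·(-1)/[(10)·(7)·(4)·(2)] = -1/20
Sum: 618·(1/120) + 3·(-1/15) + 18·(7/12) + 378·(21/40) + 2138·(-1/20) = 107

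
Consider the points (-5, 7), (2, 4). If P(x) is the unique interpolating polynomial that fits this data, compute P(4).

22/7

Evaluate each Lagrange basis at x = 4:
L_0(4) = (2)/[(-7)] = -2/7
L_1(4) = (9)/[(7)] = 9/7
Sum: 7·(-2/7) + 4·(9/7) = 22/7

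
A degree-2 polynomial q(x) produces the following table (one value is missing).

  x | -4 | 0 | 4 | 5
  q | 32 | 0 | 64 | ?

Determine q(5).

The 3 known values determine q uniquely (degree ≤ 2).
Evaluate each Lagrange basis at x = 5:
L_0(5) = (5)·(1)/[(-4)·(-8)] = 5/32
L_1(5) = (9)·(1)/[(4)·(-4)] = -9/16
L_2(5) = (9)·(5)/[(8)·(4)] = 45/32
Sum: 32·(5/32) + 0 + 64·(45/32) = 95

95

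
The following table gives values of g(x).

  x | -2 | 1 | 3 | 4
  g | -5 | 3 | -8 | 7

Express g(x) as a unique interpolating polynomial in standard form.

g(x) = (127/90)x^3 - (401/90)x^2 - (271/45)x + 181/15

Newton's divided differences:
g[-2,1] = (3 - (-5)) / (1 - (-2)) = 8/3
g[1,3] = (-8 - 3) / (3 - 1) = -11/2
g[3,4] = (7 - (-8)) / (4 - 3) = 15
g[-2,1,3] = (-11/2 - 8/3) / (3 - (-2)) = -49/30
g[1,3,4] = (15 - (-11/2)) / (4 - 1) = 41/6
g[-2,1,3,4] = (41/6 - (-49/30)) / (4 - (-2)) = 127/90
g(x) = -5 + (8/3)·(x + 2) + (-49/30)·(x + 2)(x - 1) + (127/90)·(x + 2)(x - 1)(x - 3)
Expanding: g(x) = (127/90)x^3 - (401/90)x^2 - (271/45)x + 181/15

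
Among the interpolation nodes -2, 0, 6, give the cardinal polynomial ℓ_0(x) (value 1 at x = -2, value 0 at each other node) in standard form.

ℓ_0(x) = (1/16)x^2 - (3/8)x

ℓ_0(x) = x(x - 6) / [(-2)·(-8)]
       = (x^2 - 6x) / (16)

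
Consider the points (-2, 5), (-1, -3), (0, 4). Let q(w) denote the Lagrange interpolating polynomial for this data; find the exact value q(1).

Evaluate each Lagrange basis at w = 1:
L_0(1) = (2)·(1)/[(-1)·(-2)] = 1
L_1(1) = (3)·(1)/[(1)·(-1)] = -3
L_2(1) = (3)·(2)/[(2)·(1)] = 3
Sum: 5·(1) + (-3)·(-3) + 4·(3) = 26

26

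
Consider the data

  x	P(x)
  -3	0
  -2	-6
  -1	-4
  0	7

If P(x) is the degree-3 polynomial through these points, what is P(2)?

Evaluate each Lagrange basis at x = 2:
L_0(2) = (4)·(3)·(2)/[(-1)·(-2)·(-3)] = -4
L_1(2) = (5)·(3)·(2)/[(1)·(-1)·(-2)] = 15
L_2(2) = (5)·(4)·(2)/[(2)·(1)·(-1)] = -20
L_3(2) = (5)·(4)·(3)/[(3)·(2)·(1)] = 10
Sum: 0 + (-6)·(15) + (-4)·(-20) + 7·(10) = 60

60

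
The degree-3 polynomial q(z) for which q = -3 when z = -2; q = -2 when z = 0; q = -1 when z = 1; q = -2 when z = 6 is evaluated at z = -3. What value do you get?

-49/20

Evaluate each Lagrange basis at z = -3:
L_0(-3) = (-3)·(-4)·(-9)/[(-2)·(-3)·(-8)] = 9/4
L_1(-3) = (-1)·(-4)·(-9)/[(2)·(-1)·(-6)] = -3
L_2(-3) = (-1)·(-3)·(-9)/[(3)·(1)·(-5)] = 9/5
L_3(-3) = (-1)·(-3)·(-4)/[(8)·(6)·(5)] = -1/20
Sum: (-3)·(9/4) + (-2)·(-3) + (-1)·(9/5) + (-2)·(-1/20) = -49/20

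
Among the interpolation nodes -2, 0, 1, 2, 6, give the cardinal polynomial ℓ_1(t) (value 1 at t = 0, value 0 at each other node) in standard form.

ℓ_1(t) = -(1/24)t^4 + (7/24)t^3 - (1/12)t^2 - (7/6)t + 1

ℓ_1(t) = (t + 2)(t - 1)(t - 2)(t - 6) / [(2)·(-1)·(-2)·(-6)]
       = (t^4 - 7t^3 + 2t^2 + 28t - 24) / (-24)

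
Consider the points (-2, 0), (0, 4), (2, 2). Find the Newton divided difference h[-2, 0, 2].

h[-2,0] = (4 - 0) / (0 - (-2)) = 2
h[0,2] = (2 - 4) / (2 - 0) = -1
h[-2,0,2] = (-1 - 2) / (2 - (-2)) = -3/4

-3/4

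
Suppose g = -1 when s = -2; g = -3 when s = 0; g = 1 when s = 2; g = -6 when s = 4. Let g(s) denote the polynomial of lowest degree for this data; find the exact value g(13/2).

-7183/128

Using Newton's divided-difference form:
g[-2,0] = (-3 - (-1)) / (0 - (-2)) = -1
g[0,2] = (1 - (-3)) / (2 - 0) = 2
g[2,4] = (-6 - 1) / (4 - 2) = -7/2
g[-2,0,2] = (2 - (-1)) / (2 - (-2)) = 3/4
g[0,2,4] = (-7/2 - 2) / (4 - 0) = -11/8
g[-2,0,2,4] = (-11/8 - 3/4) / (4 - (-2)) = -17/48
g(13/2) = -1 + (-1)·(17/2) + (3/4)·(17/2)·(13/2) + (-17/48)·(17/2)·(13/2)·(9/2) = -7183/128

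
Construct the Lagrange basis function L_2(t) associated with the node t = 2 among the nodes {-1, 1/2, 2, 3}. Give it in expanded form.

L_2(t) = (t + 1)(t - 1/2)(t - 3) / [(3)·(3/2)·(-1)]
       = (t^3 - (5/2)t^2 - 2t + 3/2) / (-9/2)

L_2(t) = -(2/9)t^3 + (5/9)t^2 + (4/9)t - 1/3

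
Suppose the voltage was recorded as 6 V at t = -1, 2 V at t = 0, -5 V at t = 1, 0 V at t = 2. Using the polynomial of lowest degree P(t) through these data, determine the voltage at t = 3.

Evaluate each Lagrange basis at t = 3:
L_0(3) = (3)·(2)·(1)/[(-1)·(-2)·(-3)] = -1
L_1(3) = (4)·(2)·(1)/[(1)·(-1)·(-2)] = 4
L_2(3) = (4)·(3)·(1)/[(2)·(1)·(-1)] = -6
L_3(3) = (4)·(3)·(2)/[(3)·(2)·(1)] = 4
Sum: 6·(-1) + 2·(4) + (-5)·(-6) + 0 = 32

32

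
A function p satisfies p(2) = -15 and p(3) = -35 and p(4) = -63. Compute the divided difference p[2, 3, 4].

p[2,3] = (-35 - (-15)) / (3 - 2) = -20
p[3,4] = (-63 - (-35)) / (4 - 3) = -28
p[2,3,4] = (-28 - (-20)) / (4 - 2) = -4

-4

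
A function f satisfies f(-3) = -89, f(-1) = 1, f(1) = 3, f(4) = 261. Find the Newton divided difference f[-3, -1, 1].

-11

f[-3,-1] = (1 - (-89)) / (-1 - (-3)) = 45
f[-1,1] = (3 - 1) / (1 - (-1)) = 1
f[-3,-1,1] = (1 - 45) / (1 - (-3)) = -11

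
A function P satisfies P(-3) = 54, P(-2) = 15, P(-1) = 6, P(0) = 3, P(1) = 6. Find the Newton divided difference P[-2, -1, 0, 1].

P[-2,-1] = (6 - 15) / (-1 - (-2)) = -9
P[-1,0] = (3 - 6) / (0 - (-1)) = -3
P[0,1] = (6 - 3) / (1 - 0) = 3
P[-2,-1,0] = (-3 - (-9)) / (0 - (-2)) = 3
P[-1,0,1] = (3 - (-3)) / (1 - (-1)) = 3
P[-2,-1,0,1] = (3 - 3) / (1 - (-2)) = 0

0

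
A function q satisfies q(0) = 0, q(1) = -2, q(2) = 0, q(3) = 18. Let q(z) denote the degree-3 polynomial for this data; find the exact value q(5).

150

L_0(5) = (4)·(3)·(2)/[(-1)·(-2)·(-3)] = -4
L_1(5) = (5)·(3)·(2)/[(1)·(-1)·(-2)] = 15
L_2(5) = (5)·(4)·(2)/[(2)·(1)·(-1)] = -20
L_3(5) = (5)·(4)·(3)/[(3)·(2)·(1)] = 10
Sum: 0 + (-2)·(15) + 0 + 18·(10) = 150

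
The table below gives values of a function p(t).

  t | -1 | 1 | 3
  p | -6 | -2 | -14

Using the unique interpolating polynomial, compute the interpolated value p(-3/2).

-19/2

L_0(-3/2) = (-5/2)·(-9/2)/[(-2)·(-4)] = 45/32
L_1(-3/2) = (-1/2)·(-9/2)/[(2)·(-2)] = -9/16
L_2(-3/2) = (-1/2)·(-5/2)/[(4)·(2)] = 5/32
Sum: (-6)·(45/32) + (-2)·(-9/16) + (-14)·(5/32) = -19/2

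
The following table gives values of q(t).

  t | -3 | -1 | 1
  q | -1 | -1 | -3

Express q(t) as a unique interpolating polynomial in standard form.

Build the Lagrange basis polynomials:
L_0(t) = (t + 1)(t - 1) / [8] = (1/8)t^2 - 1/8
L_1(t) = (t + 3)(t - 1) / [-4] = -(1/4)t^2 - (1/2)t + 3/4
L_2(t) = (t + 3)(t + 1) / [8] = (1/8)t^2 + (1/2)t + 3/8
q(t) = (-1)·L_0 + (-1)·L_1 + (-3)·L_2
  (-1)·L_0(t) = -(1/8)t^2 + 1/8
  (-1)·L_1(t) = (1/4)t^2 + (1/2)t - 3/4
  (-3)·L_2(t) = -(3/8)t^2 - (3/2)t - 9/8
Adding term by term: -(1/4)t^2 - t - 7/4

q(t) = -(1/4)t^2 - t - 7/4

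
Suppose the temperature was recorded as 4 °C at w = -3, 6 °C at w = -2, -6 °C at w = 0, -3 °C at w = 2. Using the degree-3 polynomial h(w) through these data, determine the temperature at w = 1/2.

Evaluate each Lagrange basis at w = 1/2:
L_0(1/2) = (5/2)·(1/2)·(-3/2)/[(-1)·(-3)·(-5)] = 1/8
L_1(1/2) = (7/2)·(1/2)·(-3/2)/[(1)·(-2)·(-4)] = -21/64
L_2(1/2) = (7/2)·(5/2)·(-3/2)/[(3)·(2)·(-2)] = 35/32
L_3(1/2) = (7/2)·(5/2)·(1/2)/[(5)·(4)·(2)] = 7/64
Sum: 4·(1/8) + 6·(-21/64) + (-6)·(35/32) + (-3)·(7/64) = -535/64

-535/64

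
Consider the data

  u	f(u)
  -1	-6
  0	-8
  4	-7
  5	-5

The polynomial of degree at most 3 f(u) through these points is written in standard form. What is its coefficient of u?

Build the Lagrange basis polynomials:
L_0(u) = u(u - 4)(u - 5) / [-30] = -(1/30)u^3 + (3/10)u^2 - (2/3)u
L_1(u) = (u + 1)(u - 4)(u - 5) / [20] = (1/20)u^3 - (2/5)u^2 + (11/20)u + 1
L_2(u) = (u + 1)u(u - 5) / [-20] = -(1/20)u^3 + (1/5)u^2 + (1/4)u
L_3(u) = (u + 1)u(u - 4) / [30] = (1/30)u^3 - (1/10)u^2 - (2/15)u
f(u) = (-6)·L_0 + (-8)·L_1 + (-7)·L_2 + (-5)·L_3
Only the coefficient of u is needed; take it from each L_i and combine:
(-6)·(-2/3) + (-8)·(11/20) + (-7)·(1/4) + (-5)·(-2/15) = -89/60

-89/60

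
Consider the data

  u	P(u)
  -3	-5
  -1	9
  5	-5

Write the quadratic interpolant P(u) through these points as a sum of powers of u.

P(u) = -(7/6)u^2 + (7/3)u + 25/2

L_0(u) = (u + 1)(u - 5) / [16] = (1/16)u^2 - (1/4)u - 5/16
L_1(u) = (u + 3)(u - 5) / [-12] = -(1/12)u^2 + (1/6)u + 5/4
L_2(u) = (u + 3)(u + 1) / [48] = (1/48)u^2 + (1/12)u + 1/16
P(u) = (-5)·L_0 + 9·L_1 + (-5)·L_2
  (-5)·L_0(u) = -(5/16)u^2 + (5/4)u + 25/16
  9·L_1(u) = -(3/4)u^2 + (3/2)u + 45/4
  (-5)·L_2(u) = -(5/48)u^2 - (5/12)u - 5/16
Adding term by term: -(7/6)u^2 + (7/3)u + 25/2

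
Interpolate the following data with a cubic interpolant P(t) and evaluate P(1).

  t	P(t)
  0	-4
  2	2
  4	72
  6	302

Evaluate each Lagrange basis at t = 1:
L_0(1) = (-1)·(-3)·(-5)/[(-2)·(-4)·(-6)] = 5/16
L_1(1) = (1)·(-3)·(-5)/[(2)·(-2)·(-4)] = 15/16
L_2(1) = (1)·(-1)·(-5)/[(4)·(2)·(-2)] = -5/16
L_3(1) = (1)·(-1)·(-3)/[(6)·(4)·(2)] = 1/16
Sum: (-4)·(5/16) + 2·(15/16) + 72·(-5/16) + 302·(1/16) = -3

-3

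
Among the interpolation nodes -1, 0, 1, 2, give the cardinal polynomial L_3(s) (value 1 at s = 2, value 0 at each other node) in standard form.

L_3(s) = (s + 1)s(s - 1) / [(3)·(2)·(1)]
       = (s^3 - s) / (6)

L_3(s) = (1/6)s^3 - (1/6)s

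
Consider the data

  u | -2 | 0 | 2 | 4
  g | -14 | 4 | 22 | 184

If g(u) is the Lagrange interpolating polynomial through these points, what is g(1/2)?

23/8

L_0(1/2) = (1/2)·(-3/2)·(-7/2)/[(-2)·(-4)·(-6)] = -7/128
L_1(1/2) = (5/2)·(-3/2)·(-7/2)/[(2)·(-2)·(-4)] = 105/128
L_2(1/2) = (5/2)·(1/2)·(-7/2)/[(4)·(2)·(-2)] = 35/128
L_3(1/2) = (5/2)·(1/2)·(-3/2)/[(6)·(4)·(2)] = -5/128
Sum: (-14)·(-7/128) + 4·(105/128) + 22·(35/128) + 184·(-5/128) = 23/8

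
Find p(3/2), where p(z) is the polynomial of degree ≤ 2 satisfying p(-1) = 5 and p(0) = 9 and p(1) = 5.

L_0(3/2) = (3/2)·(1/2)/[(-1)·(-2)] = 3/8
L_1(3/2) = (5/2)·(1/2)/[(1)·(-1)] = -5/4
L_2(3/2) = (5/2)·(3/2)/[(2)·(1)] = 15/8
Sum: 5·(3/8) + 9·(-5/4) + 5·(15/8) = 0

0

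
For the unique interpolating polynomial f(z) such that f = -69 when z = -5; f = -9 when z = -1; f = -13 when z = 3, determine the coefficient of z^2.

-2

Build the Lagrange basis polynomials:
L_0(z) = (z + 1)(z - 3) / [32] = (1/32)z^2 - (1/16)z - 3/32
L_1(z) = (z + 5)(z - 3) / [-16] = -(1/16)z^2 - (1/8)z + 15/16
L_2(z) = (z + 5)(z + 1) / [32] = (1/32)z^2 + (3/16)z + 5/32
f(z) = (-69)·L_0 + (-9)·L_1 + (-13)·L_2
Only the coefficient of z^2 is needed; take it from each L_i and combine:
(-69)·(1/32) + (-9)·(-1/16) + (-13)·(1/32) = -2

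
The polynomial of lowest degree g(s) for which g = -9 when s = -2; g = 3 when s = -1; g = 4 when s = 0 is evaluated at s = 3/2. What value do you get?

-121/8

Evaluate each Lagrange basis at s = 3/2:
L_0(3/2) = (5/2)·(3/2)/[(-1)·(-2)] = 15/8
L_1(3/2) = (7/2)·(3/2)/[(1)·(-1)] = -21/4
L_2(3/2) = (7/2)·(5/2)/[(2)·(1)] = 35/8
Sum: (-9)·(15/8) + 3·(-21/4) + 4·(35/8) = -121/8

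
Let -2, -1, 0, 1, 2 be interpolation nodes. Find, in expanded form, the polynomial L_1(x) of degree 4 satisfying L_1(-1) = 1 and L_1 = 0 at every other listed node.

L_1(x) = (x + 2)x(x - 1)(x - 2) / [(1)·(-1)·(-2)·(-3)]
       = (x^4 - x^3 - 4x^2 + 4x) / (-6)

L_1(x) = -(1/6)x^4 + (1/6)x^3 + (2/3)x^2 - (2/3)x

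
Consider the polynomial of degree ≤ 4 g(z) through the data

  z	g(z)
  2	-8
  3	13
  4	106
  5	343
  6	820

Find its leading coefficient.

1

Build the Lagrange basis polynomials:
L_0(z) = (z - 3)(z - 4)(z - 5)(z - 6) / [24] = (1/24)z^4 - (3/4)z^3 + (119/24)z^2 - (57/4)z + 15
L_1(z) = (z - 2)(z - 4)(z - 5)(z - 6) / [-6] = -(1/6)z^4 + (17/6)z^3 - (52/3)z^2 + (134/3)z - 40
L_2(z) = (z - 2)(z - 3)(z - 5)(z - 6) / [4] = (1/4)z^4 - 4z^3 + (91/4)z^2 - 54z + 45
L_3(z) = (z - 2)(z - 3)(z - 4)(z - 6) / [-6] = -(1/6)z^4 + (5/2)z^3 - (40/3)z^2 + 30z - 24
L_4(z) = (z - 2)(z - 3)(z - 4)(z - 5) / [24] = (1/24)z^4 - (7/12)z^3 + (71/24)z^2 - (77/12)z + 5
g(z) = (-8)·L_0 + 13·L_1 + 106·L_2 + 343·L_3 + 820·L_4
Only the coefficient of z^4 is needed; take it from each L_i and combine:
(-8)·(1/24) + 13·(-1/6) + 106·(1/4) + 343·(-1/6) + 820·(1/24) = 1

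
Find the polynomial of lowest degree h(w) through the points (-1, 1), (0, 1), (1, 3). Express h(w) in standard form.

Newton's divided differences:
h[-1,0] = (1 - 1) / (0 - (-1)) = 0
h[0,1] = (3 - 1) / (1 - 0) = 2
h[-1,0,1] = (2 - 0) / (1 - (-1)) = 1
h(w) = 1 + 1·(w + 1)w
Expanding: h(w) = w^2 + w + 1

h(w) = w^2 + w + 1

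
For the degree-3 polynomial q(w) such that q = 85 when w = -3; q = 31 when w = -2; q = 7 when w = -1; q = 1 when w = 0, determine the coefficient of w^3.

The leading coefficient equals the top divided difference q[-3,-2,-1,0].
q[-3,-2] = (31 - 85) / (-2 - (-3)) = -54
q[-2,-1] = (7 - 31) / (-1 - (-2)) = -24
q[-1,0] = (1 - 7) / (0 - (-1)) = -6
q[-3,-2,-1] = (-24 - (-54)) / (-1 - (-3)) = 15
q[-2,-1,0] = (-6 - (-24)) / (0 - (-2)) = 9
q[-3,-2,-1,0] = (9 - 15) / (0 - (-3)) = -2

-2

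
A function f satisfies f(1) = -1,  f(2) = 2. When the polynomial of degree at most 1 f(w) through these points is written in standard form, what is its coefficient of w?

The leading coefficient equals the top divided difference f[1,2].
f[1,2] = (2 - (-1)) / (2 - 1) = 3

3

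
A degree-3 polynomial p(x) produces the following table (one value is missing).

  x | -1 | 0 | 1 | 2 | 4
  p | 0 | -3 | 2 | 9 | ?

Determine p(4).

5

The 4 known values determine p uniquely (degree ≤ 3).
Evaluate each Lagrange basis at x = 4:
L_0(4) = (4)·(3)·(2)/[(-1)·(-2)·(-3)] = -4
L_1(4) = (5)·(3)·(2)/[(1)·(-1)·(-2)] = 15
L_2(4) = (5)·(4)·(2)/[(2)·(1)·(-1)] = -20
L_3(4) = (5)·(4)·(3)/[(3)·(2)·(1)] = 10
Sum: 0 + (-3)·(15) + 2·(-20) + 9·(10) = 5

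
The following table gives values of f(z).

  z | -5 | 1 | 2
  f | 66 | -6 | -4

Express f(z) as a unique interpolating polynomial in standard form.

f(z) = 2z^2 - 4z - 4

L_0(z) = (z - 1)(z - 2) / [42] = (1/42)z^2 - (1/14)z + 1/21
L_1(z) = (z + 5)(z - 2) / [-6] = -(1/6)z^2 - (1/2)z + 5/3
L_2(z) = (z + 5)(z - 1) / [7] = (1/7)z^2 + (4/7)z - 5/7
f(z) = 66·L_0 + (-6)·L_1 + (-4)·L_2
  66·L_0(z) = (11/7)z^2 - (33/7)z + 22/7
  (-6)·L_1(z) = z^2 + 3z - 10
  (-4)·L_2(z) = -(4/7)z^2 - (16/7)z + 20/7
Adding term by term: 2z^2 - 4z - 4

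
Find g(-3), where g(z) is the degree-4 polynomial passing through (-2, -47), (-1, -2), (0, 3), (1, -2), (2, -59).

-234

Using Newton's divided-difference form:
g[-2,-1] = (-2 - (-47)) / (-1 - (-2)) = 45
g[-1,0] = (3 - (-2)) / (0 - (-1)) = 5
g[0,1] = (-2 - 3) / (1 - 0) = -5
g[1,2] = (-59 - (-2)) / (2 - 1) = -57
g[-2,-1,0] = (5 - 45) / (0 - (-2)) = -20
g[-1,0,1] = (-5 - 5) / (1 - (-1)) = -5
g[0,1,2] = (-57 - (-5)) / (2 - 0) = -26
g[-2,-1,0,1] = (-5 - (-20)) / (1 - (-2)) = 5
g[-1,0,1,2] = (-26 - (-5)) / (2 - (-1)) = -7
g[-2,-1,0,1,2] = (-7 - 5) / (2 - (-2)) = -3
g(-3) = -47 + 45·(-1) + (-20)·(-1)·(-2) + 5·(-1)·(-2)·(-3) + (-3)·(-1)·(-2)·(-3)·(-4) = -234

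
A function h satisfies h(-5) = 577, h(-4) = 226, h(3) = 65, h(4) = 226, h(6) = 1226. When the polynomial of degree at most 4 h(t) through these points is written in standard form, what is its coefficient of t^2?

-2

L_0(t) = (t + 4)(t - 3)(t - 4)(t - 6) / [792] = (1/792)t^4 - (1/88)t^3 + (1/396)t^2 + (2/11)t - 4/11
L_1(t) = (t + 5)(t - 3)(t - 4)(t - 6) / [-560] = -(1/560)t^4 + (1/70)t^3 + (11/560)t^2 - (99/280)t + 9/14
L_2(t) = (t + 5)(t + 4)(t - 4)(t - 6) / [168] = (1/168)t^4 - (1/168)t^3 - (23/84)t^2 + (2/21)t + 20/7
L_3(t) = (t + 5)(t + 4)(t - 3)(t - 6) / [-144] = -(1/144)t^4 + (43/144)t^2 + (1/8)t - 5/2
L_4(t) = (t + 5)(t + 4)(t - 3)(t - 4) / [660] = (1/660)t^4 + (1/330)t^3 - (31/660)t^2 - (8/165)t + 4/11
h(t) = 577·L_0 + 226·L_1 + 65·L_2 + 226·L_3 + 1226·L_4
Only the coefficient of t^2 is needed; take it from each L_i and combine:
577·(1/396) + 226·(11/560) + 65·(-23/84) + 226·(43/144) + 1226·(-31/660) = -2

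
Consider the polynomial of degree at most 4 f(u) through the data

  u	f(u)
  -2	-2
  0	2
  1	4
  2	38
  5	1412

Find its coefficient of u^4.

The leading coefficient equals the top divided difference f[-2,0,1,2,5].
f[-2,0] = (2 - (-2)) / (0 - (-2)) = 2
f[0,1] = (4 - 2) / (1 - 0) = 2
f[1,2] = (38 - 4) / (2 - 1) = 34
f[2,5] = (1412 - 38) / (5 - 2) = 458
f[-2,0,1] = (2 - 2) / (1 - (-2)) = 0
f[0,1,2] = (34 - 2) / (2 - 0) = 16
f[1,2,5] = (458 - 34) / (5 - 1) = 106
f[-2,0,1,2] = (16 - 0) / (2 - (-2)) = 4
f[0,1,2,5] = (106 - 16) / (5 - 0) = 18
f[-2,0,1,2,5] = (18 - 4) / (5 - (-2)) = 2

2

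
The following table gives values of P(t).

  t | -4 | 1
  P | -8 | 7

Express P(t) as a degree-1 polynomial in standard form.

Build the Lagrange basis polynomials:
L_0(t) = (t - 1) / [-5] = -(1/5)t + 1/5
L_1(t) = (t + 4) / [5] = (1/5)t + 4/5
P(t) = (-8)·L_0 + 7·L_1
  (-8)·L_0(t) = (8/5)t - 8/5
  7·L_1(t) = (7/5)t + 28/5
Adding term by term: 3t + 4

P(t) = 3t + 4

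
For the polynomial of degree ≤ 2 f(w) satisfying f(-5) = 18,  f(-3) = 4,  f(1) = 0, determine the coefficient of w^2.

The leading coefficient equals the top divided difference f[-5,-3,1].
f[-5,-3] = (4 - 18) / (-3 - (-5)) = -7
f[-3,1] = (0 - 4) / (1 - (-3)) = -1
f[-5,-3,1] = (-1 - (-7)) / (1 - (-5)) = 1

1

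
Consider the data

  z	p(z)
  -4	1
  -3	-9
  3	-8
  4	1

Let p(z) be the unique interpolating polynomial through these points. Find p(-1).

Using Newton's divided-difference form:
p[-4,-3] = (-9 - 1) / (-3 - (-4)) = -10
p[-3,3] = (-8 - (-9)) / (3 - (-3)) = 1/6
p[3,4] = (1 - (-8)) / (4 - 3) = 9
p[-4,-3,3] = (1/6 - (-10)) / (3 - (-4)) = 61/42
p[-3,3,4] = (9 - 1/6) / (4 - (-3)) = 53/42
p[-4,-3,3,4] = (53/42 - 61/42) / (4 - (-4)) = -1/42
p(-1) = 1 + (-10)·(3) + (61/42)·(3)·(2) + (-1/42)·(3)·(2)·(-4) = -138/7

-138/7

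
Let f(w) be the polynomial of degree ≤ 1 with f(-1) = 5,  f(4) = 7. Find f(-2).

L_0(-2) = (-6)/[(-5)] = 6/5
L_1(-2) = (-1)/[(5)] = -1/5
Sum: 5·(6/5) + 7·(-1/5) = 23/5

23/5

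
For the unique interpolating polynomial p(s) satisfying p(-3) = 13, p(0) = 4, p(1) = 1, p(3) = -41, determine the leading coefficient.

-1

The leading coefficient equals the top divided difference p[-3,0,1,3].
p[-3,0] = (4 - 13) / (0 - (-3)) = -3
p[0,1] = (1 - 4) / (1 - 0) = -3
p[1,3] = (-41 - 1) / (3 - 1) = -21
p[-3,0,1] = (-3 - (-3)) / (1 - (-3)) = 0
p[0,1,3] = (-21 - (-3)) / (3 - 0) = -6
p[-3,0,1,3] = (-6 - 0) / (3 - (-3)) = -1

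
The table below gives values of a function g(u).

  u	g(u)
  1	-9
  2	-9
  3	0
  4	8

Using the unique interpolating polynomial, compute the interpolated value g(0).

10

L_0(0) = (-2)·(-3)·(-4)/[(-1)·(-2)·(-3)] = 4
L_1(0) = (-1)·(-3)·(-4)/[(1)·(-1)·(-2)] = -6
L_2(0) = (-1)·(-2)·(-4)/[(2)·(1)·(-1)] = 4
L_3(0) = (-1)·(-2)·(-3)/[(3)·(2)·(1)] = -1
Sum: (-9)·(4) + (-9)·(-6) + 0 + 8·(-1) = 10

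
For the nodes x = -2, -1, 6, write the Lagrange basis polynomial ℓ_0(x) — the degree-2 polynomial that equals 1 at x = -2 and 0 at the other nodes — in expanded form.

ℓ_0(x) = (1/8)x^2 - (5/8)x - 3/4

ℓ_0(x) = (x + 1)(x - 6) / [(-1)·(-8)]
       = (x^2 - 5x - 6) / (8)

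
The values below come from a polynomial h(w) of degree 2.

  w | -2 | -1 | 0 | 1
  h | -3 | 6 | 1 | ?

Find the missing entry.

-18

The 3 known values determine h uniquely (degree ≤ 2).
Evaluate each Lagrange basis at w = 1:
L_0(1) = (2)·(1)/[(-1)·(-2)] = 1
L_1(1) = (3)·(1)/[(1)·(-1)] = -3
L_2(1) = (3)·(2)/[(2)·(1)] = 3
Sum: (-3)·(1) + 6·(-3) + 1·(3) = -18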